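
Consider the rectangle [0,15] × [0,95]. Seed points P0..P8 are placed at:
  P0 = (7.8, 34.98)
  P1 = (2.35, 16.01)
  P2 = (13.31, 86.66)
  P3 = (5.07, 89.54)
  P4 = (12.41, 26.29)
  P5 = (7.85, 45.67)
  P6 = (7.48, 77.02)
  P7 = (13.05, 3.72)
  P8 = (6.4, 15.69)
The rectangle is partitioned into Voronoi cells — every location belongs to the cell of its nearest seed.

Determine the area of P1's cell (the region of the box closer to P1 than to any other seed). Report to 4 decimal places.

Area of P1's cell: 90.2886

1. box [0,15]×[0,95]: [(0, 0) (15, 0) (15, 95) (0, 95)]
2. ⊥bis P1·P0 via (5.075,25.495): [(0, 26.953) (0, 0) (15, 0) (15, 22.6436)]  |A|=371.9746
3. ⊥bis P1·P2 via (7.83,51.335): [(0, 26.953) (0, 0) (15, 0) (15, 22.6436)]  |A|=371.9746
4. ⊥bis P1·P3 via (3.71,52.775): [(0, 26.953) (0, 0) (15, 0) (15, 22.6436)]  |A|=371.9746
5. ⊥bis P1·P4 via (7.38,21.15): [(2.0527, 26.3633) (0, 26.953) (0, 0) (15, 0) (15, 13.6931)]  |A|=314.0321
6. ⊥bis P1·P5 via (5.1,30.84): [(2.0527, 26.3633) (0, 26.953) (0, 0) (15, 0) (15, 13.6931)]  |A|=314.0321
7. ⊥bis P1·P6 via (4.915,46.515): [(2.0527, 26.3633) (0, 26.953) (0, 0) (15, 0) (15, 13.6931)]  |A|=314.0321
8. ⊥bis P1·P7 via (7.7,9.865): [(13.6332, 15.0306) (2.0527, 26.3633) (0, 26.953) (0, 3.1612)]  |A|=170.3963
9. ⊥bis P1·P8 via (4.375,15.85): [(3.6216, 6.3142) (4.9794, 23.4992) (2.0527, 26.3633) (0, 26.953) (0, 3.1612)]  |A|=90.2886
10. canonical 5-gon: [(3.6216, 6.3142) (4.9794, 23.4992) (2.0527, 26.3633) (0, 26.953) (0, 3.1612)]
11. shoelace: 90.2886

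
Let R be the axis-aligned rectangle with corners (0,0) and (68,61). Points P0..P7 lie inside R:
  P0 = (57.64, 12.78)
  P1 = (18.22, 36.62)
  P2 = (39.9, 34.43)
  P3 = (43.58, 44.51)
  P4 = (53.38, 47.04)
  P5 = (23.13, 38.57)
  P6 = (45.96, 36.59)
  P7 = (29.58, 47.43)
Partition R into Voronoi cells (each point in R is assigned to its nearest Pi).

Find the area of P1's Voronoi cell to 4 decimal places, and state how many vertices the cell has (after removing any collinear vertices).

Area of P1's cell: 1296.2355 (7 vertices)

1. box [0,68]×[0,61]: [(0, 0) (68, 0) (68, 61) (0, 61)]
2. ⊥bis P1·P0 via (37.93,24.7): [(0, 0) (22.9922, 0) (59.8831, 61) (0, 61)]  |A|=2527.6973
3. ⊥bis P1·P2 via (29.06,35.525): [(0, 0) (22.9922, 0) (25.9686, 4.9215) (31.6334, 61) (0, 61)]  |A|=1735.5956
4. ⊥bis P1·P3 via (30.9,40.565): [(0, 0) (22.9922, 0) (25.9686, 4.9215) (29.8953, 43.7942) (24.5423, 61) (0, 61)]  |A|=1674.5919
5. ⊥bis P1·P4 via (35.8,41.83): [(0, 0) (22.9922, 0) (25.9686, 4.9215) (29.8953, 43.7942) (24.5423, 61) (0, 61)]  |A|=1674.5919
6. ⊥bis P1·P5 via (20.675,37.595): [(0, 0) (22.9922, 0) (25.9686, 4.9215) (27.5264, 20.3434) (11.3797, 61) (0, 61)]  |A|=1323.8743
7. ⊥bis P1·P6 via (32.09,36.605): [(0, 0) (22.9922, 0) (25.9686, 4.9215) (27.5264, 20.3434) (11.3797, 61) (0, 61)]  |A|=1323.8743
8. ⊥bis P1·P7 via (23.9,42.025): [(0, 0) (22.9922, 0) (25.9686, 4.9215) (27.5264, 20.3434) (15.3453, 51.015) (5.8437, 61) (0, 61)]  |A|=1296.2355
9. canonical 7-gon: [(0, 0) (22.9922, 0) (25.9686, 4.9215) (27.5264, 20.3434) (15.3453, 51.015) (5.8437, 61) (0, 61)]
10. shoelace: 1296.2355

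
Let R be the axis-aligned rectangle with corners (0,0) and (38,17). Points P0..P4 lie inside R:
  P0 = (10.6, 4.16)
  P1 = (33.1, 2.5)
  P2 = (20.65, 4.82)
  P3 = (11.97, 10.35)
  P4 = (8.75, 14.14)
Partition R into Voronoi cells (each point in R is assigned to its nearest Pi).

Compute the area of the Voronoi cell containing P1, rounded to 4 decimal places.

1. box [0,38]×[0,17]: [(0, 0) (38, 0) (38, 17) (0, 17)]
2. ⊥bis P1·P0 via (21.85,3.33): [(21.6043, 0) (38, 0) (38, 17) (22.8585, 17)]  |A|=268.0657
3. ⊥bis P1·P2 via (26.875,3.66): [(26.193, 0) (38, 0) (38, 17) (29.3608, 17)]  |A|=173.7925
4. ⊥bis P1·P3 via (22.535,6.425): [(26.193, 0) (38, 0) (38, 17) (29.3608, 17)]  |A|=173.7925
5. ⊥bis P1·P4 via (20.925,8.32): [(26.193, 0) (38, 0) (38, 17) (29.3608, 17)]  |A|=173.7925
6. canonical 4-gon: [(26.193, 0) (38, 0) (38, 17) (29.3608, 17)]
7. shoelace: 173.7925

Area of P1's cell: 173.7925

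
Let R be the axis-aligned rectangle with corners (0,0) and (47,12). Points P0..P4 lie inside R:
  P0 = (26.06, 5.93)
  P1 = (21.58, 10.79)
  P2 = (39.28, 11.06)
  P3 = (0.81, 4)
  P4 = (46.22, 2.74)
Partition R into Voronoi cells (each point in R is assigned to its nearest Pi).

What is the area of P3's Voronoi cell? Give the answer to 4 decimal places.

1. box [0,47]×[0,12]: [(0, 0) (47, 0) (47, 12) (0, 12)]
2. ⊥bis P3·P0 via (13.435,4.965): [(0, 0) (13.8145, 0) (12.8973, 12) (0, 12)]  |A|=160.2707
3. ⊥bis P3·P1 via (11.195,7.395): [(0, 0) (13.6125, 0) (9.6896, 12) (0, 12)]  |A|=139.8125
4. ⊥bis P3·P2 via (20.045,7.53): [(0, 0) (13.6125, 0) (9.6896, 12) (0, 12)]  |A|=139.8125
5. ⊥bis P3·P4 via (23.515,3.37): [(0, 0) (13.6125, 0) (9.6896, 12) (0, 12)]  |A|=139.8125
6. canonical 4-gon: [(0, 0) (13.6125, 0) (9.6896, 12) (0, 12)]
7. shoelace: 139.8125

Area of P3's cell: 139.8125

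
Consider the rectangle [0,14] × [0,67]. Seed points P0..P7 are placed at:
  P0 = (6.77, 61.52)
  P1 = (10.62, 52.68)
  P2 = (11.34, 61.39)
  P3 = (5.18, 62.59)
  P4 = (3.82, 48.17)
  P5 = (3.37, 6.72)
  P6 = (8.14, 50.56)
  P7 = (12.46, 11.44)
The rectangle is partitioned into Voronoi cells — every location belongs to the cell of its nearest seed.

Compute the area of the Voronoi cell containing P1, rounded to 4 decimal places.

1. box [0,14]×[0,67]: [(0, 0) (14, 0) (14, 67) (0, 67)]
2. ⊥bis P1·P0 via (8.695,57.1): [(0, 53.3132) (0, 0) (14, 0) (14, 59.4104)]  |A|=789.0651
3. ⊥bis P1·P2 via (10.98,57.035): [(8.9341, 57.2041) (0, 53.3132) (0, 0) (14, 0) (14, 56.7854)]  |A|=782.4159
4. ⊥bis P1·P3 via (7.9,57.635): [(8.9341, 57.2041) (0.1303, 53.3699) (0, 53.2984) (0, 0) (14, 0) (14, 56.7854)]  |A|=782.4149
5. ⊥bis P1·P4 via (7.22,50.425): [(8.9341, 57.2041) (4.1157, 55.1056) (14, 40.2024) (14, 56.7854)]  |A|=88.2802
6. ⊥bis P1·P5 via (6.995,29.7): [(8.9341, 57.2041) (4.1157, 55.1056) (14, 40.2024) (14, 56.7854)]  |A|=88.2802
7. ⊥bis P1·P6 via (9.38,51.62): [(8.9341, 57.2041) (5.7805, 55.8307) (14, 46.2155) (14, 56.7854)]  |A|=47.5785
8. ⊥bis P1·P7 via (11.54,32.06): [(8.9341, 57.2041) (5.7805, 55.8307) (14, 46.2155) (14, 56.7854)]  |A|=47.5785
9. canonical 4-gon: [(8.9341, 57.2041) (5.7805, 55.8307) (14, 46.2155) (14, 56.7854)]
10. shoelace: 47.5785

Area of P1's cell: 47.5785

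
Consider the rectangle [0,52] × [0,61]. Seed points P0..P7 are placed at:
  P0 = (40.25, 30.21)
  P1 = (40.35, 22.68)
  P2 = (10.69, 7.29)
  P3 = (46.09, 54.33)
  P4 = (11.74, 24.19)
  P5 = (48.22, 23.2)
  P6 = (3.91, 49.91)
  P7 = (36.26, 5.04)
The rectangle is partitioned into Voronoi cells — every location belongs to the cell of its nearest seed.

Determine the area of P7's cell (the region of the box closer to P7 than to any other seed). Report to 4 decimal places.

Area of P7's cell: 383.5666

1. box [0,52]×[0,61]: [(0, 0) (52, 0) (52, 61) (0, 61)]
2. ⊥bis P7·P0 via (38.255,17.625): [(0, 23.6893) (0, 0) (52, 0) (52, 15.4461)]  |A|=1017.5198
3. ⊥bis P7·P1 via (38.305,13.86): [(0, 22.7414) (0, 0) (52, 0) (52, 10.6847)]  |A|=869.0776
4. ⊥bis P7·P2 via (23.475,6.165): [(24.4351, 17.0759) (22.9325, 0) (52, 0) (52, 10.6847)]  |A|=395.4375
5. ⊥bis P7·P3 via (41.175,29.685): [(24.4351, 17.0759) (22.9325, 0) (52, 0) (52, 10.6847)]  |A|=395.4375
6. ⊥bis P7·P4 via (24,14.615): [(25.694, 16.784) (24.2463, 14.9304) (22.9325, 0) (52, 0) (52, 10.6847)]  |A|=394.0594
7. ⊥bis P7·P5 via (42.24,14.12): [(44.9873, 12.3106) (25.694, 16.784) (24.2463, 14.9304) (22.9325, 0) (52, 0) (52, 7.6922)]  |A|=383.5666
8. ⊥bis P7·P6 via (20.085,27.475): [(44.9873, 12.3106) (25.694, 16.784) (24.2463, 14.9304) (22.9325, 0) (52, 0) (52, 7.6922)]  |A|=383.5666
9. canonical 6-gon: [(44.9873, 12.3106) (25.694, 16.784) (24.2463, 14.9304) (22.9325, 0) (52, 0) (52, 7.6922)]
10. shoelace: 383.5666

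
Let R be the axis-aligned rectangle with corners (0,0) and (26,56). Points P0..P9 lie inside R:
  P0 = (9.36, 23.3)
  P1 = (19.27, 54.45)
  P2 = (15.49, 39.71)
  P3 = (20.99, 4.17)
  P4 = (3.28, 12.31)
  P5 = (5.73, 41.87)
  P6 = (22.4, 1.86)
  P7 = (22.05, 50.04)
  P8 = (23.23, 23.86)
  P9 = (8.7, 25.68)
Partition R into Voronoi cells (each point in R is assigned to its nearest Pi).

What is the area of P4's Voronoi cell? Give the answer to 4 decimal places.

Area of P4's cell: 209.5383

1. box [0,26]×[0,56]: [(0, 0) (26, 0) (26, 56) (0, 56)]
2. ⊥bis P4·P0 via (6.32,17.805): [(0, 21.3014) (0, 0) (26, 0) (26, 6.9174)]  |A|=366.845
3. ⊥bis P4·P1 via (11.275,33.38): [(0, 21.3014) (0, 0) (26, 0) (26, 6.9174)]  |A|=366.845
4. ⊥bis P4·P2 via (9.385,26.01): [(0, 21.3014) (0, 0) (26, 0) (26, 6.9174)]  |A|=366.845
5. ⊥bis P4·P3 via (12.135,8.24): [(14.4612, 13.301) (0, 21.3014) (0, 0) (8.3477, 0)]  |A|=209.5383
6. ⊥bis P4·P5 via (4.505,27.09): [(14.4612, 13.301) (0, 21.3014) (0, 0) (8.3477, 0)]  |A|=209.5383
7. ⊥bis P4·P6 via (12.84,7.085): [(14.4612, 13.301) (0, 21.3014) (0, 0) (8.3477, 0)]  |A|=209.5383
8. ⊥bis P4·P7 via (12.665,31.175): [(14.4612, 13.301) (0, 21.3014) (0, 0) (8.3477, 0)]  |A|=209.5383
9. ⊥bis P4·P8 via (13.255,18.085): [(14.4612, 13.301) (0, 21.3014) (0, 0) (8.3477, 0)]  |A|=209.5383
10. ⊥bis P4·P9 via (5.99,18.995): [(14.4612, 13.301) (0, 21.3014) (0, 0) (8.3477, 0)]  |A|=209.5383
11. canonical 4-gon: [(14.4612, 13.301) (0, 21.3014) (0, 0) (8.3477, 0)]
12. shoelace: 209.5383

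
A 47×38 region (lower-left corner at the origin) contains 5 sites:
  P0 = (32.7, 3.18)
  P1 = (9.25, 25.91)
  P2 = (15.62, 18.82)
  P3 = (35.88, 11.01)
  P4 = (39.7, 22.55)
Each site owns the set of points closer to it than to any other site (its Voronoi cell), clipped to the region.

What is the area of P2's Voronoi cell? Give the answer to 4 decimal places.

1. box [0,47]×[0,38]: [(0, 0) (47, 0) (47, 38) (0, 38)]
2. ⊥bis P2·P0 via (24.16,11): [(0, 0) (14.0874, 0) (47, 35.9429) (47, 38) (0, 38)]  |A|=1194.5126
3. ⊥bis P2·P1 via (12.435,22.365): [(0, 11.1928) (0, 0) (14.0874, 0) (47, 35.9429) (47, 38) (29.8372, 38)]  |A|=794.5863
4. ⊥bis P2·P3 via (25.75,14.915): [(0, 11.1928) (0, 0) (14.0874, 0) (24.2996, 11.1524) (34.649, 38) (29.8372, 38)]  |A|=605.4408
5. ⊥bis P2·P4 via (27.66,20.685): [(25.5716, 34.1675) (0, 11.1928) (0, 0) (14.0874, 0) (24.2996, 11.1524) (27.7501, 20.1034)]  |A|=528.2127
6. canonical 6-gon: [(25.5716, 34.1675) (0, 11.1928) (0, 0) (14.0874, 0) (24.2996, 11.1524) (27.7501, 20.1034)]
7. shoelace: 528.2127

Area of P2's cell: 528.2127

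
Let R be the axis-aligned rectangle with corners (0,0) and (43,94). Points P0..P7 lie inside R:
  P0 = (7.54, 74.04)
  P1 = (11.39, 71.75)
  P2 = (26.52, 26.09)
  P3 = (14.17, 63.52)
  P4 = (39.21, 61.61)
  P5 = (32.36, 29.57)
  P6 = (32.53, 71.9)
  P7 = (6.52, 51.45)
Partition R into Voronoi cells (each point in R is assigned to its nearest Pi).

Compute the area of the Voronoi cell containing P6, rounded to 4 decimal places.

Area of P6's cell: 591.3802

1. box [0,43]×[0,94]: [(0, 0) (43, 0) (43, 94) (0, 94)]
2. ⊥bis P6·P0 via (20.035,72.97): [(13.7863, 0) (43, 0) (43, 94) (21.8359, 94)]  |A|=2367.7586
3. ⊥bis P6·P1 via (21.96,71.825): [(21.8052, 93.6416) (22.4696, 0) (43, 0) (43, 94) (21.8359, 94)]  |A|=1961.1962
4. ⊥bis P6·P2 via (29.525,48.995): [(21.8052, 93.6416) (22.1151, 49.9671) (43, 47.2272) (43, 94) (21.8359, 94)]  |A|=955.1071
5. ⊥bis P6·P3 via (23.35,67.71): [(21.8052, 93.6416) (21.9677, 70.7385) (32.0428, 48.6647) (43, 47.2272) (43, 94) (21.8359, 94)]  |A|=852.0971
6. ⊥bis P6·P4 via (35.87,66.755): [(21.8052, 93.6416) (21.9677, 70.7385) (26.548, 60.7034) (43, 71.3836) (43, 94) (21.8359, 94)]  |A|=591.3802
7. ⊥bis P6·P5 via (32.445,50.735): [(21.8052, 93.6416) (21.9677, 70.7385) (26.548, 60.7034) (43, 71.3836) (43, 94) (21.8359, 94)]  |A|=591.3802
8. ⊥bis P6·P7 via (19.525,61.675): [(21.8052, 93.6416) (21.9677, 70.7385) (26.548, 60.7034) (43, 71.3836) (43, 94) (21.8359, 94)]  |A|=591.3802
9. canonical 6-gon: [(21.8052, 93.6416) (21.9677, 70.7385) (26.548, 60.7034) (43, 71.3836) (43, 94) (21.8359, 94)]
10. shoelace: 591.3802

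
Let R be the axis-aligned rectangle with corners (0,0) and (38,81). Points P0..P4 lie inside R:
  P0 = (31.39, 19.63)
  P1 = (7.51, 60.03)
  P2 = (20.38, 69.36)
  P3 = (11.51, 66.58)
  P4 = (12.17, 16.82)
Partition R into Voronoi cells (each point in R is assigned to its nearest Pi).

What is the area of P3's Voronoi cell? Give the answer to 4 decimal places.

1. box [0,38]×[0,81]: [(0, 0) (38, 0) (38, 81) (0, 81)]
2. ⊥bis P3·P0 via (21.45,43.105): [(0, 34.0224) (38, 50.1128) (38, 81) (0, 81)]  |A|=1479.4313
3. ⊥bis P3·P1 via (9.51,63.305): [(0, 69.1126) (33.9325, 48.3905) (38, 50.1128) (38, 81) (0, 81)]  |A|=884.0816
4. ⊥bis P3·P2 via (15.945,67.97): [(0, 69.1126) (19.2764, 57.3408) (11.8612, 81) (0, 81)]  |A|=254.8856
5. ⊥bis P3·P4 via (11.84,41.7): [(0, 69.1126) (19.2764, 57.3408) (11.8612, 81) (0, 81)]  |A|=254.8856
6. canonical 4-gon: [(0, 69.1126) (19.2764, 57.3408) (11.8612, 81) (0, 81)]
7. shoelace: 254.8856

Area of P3's cell: 254.8856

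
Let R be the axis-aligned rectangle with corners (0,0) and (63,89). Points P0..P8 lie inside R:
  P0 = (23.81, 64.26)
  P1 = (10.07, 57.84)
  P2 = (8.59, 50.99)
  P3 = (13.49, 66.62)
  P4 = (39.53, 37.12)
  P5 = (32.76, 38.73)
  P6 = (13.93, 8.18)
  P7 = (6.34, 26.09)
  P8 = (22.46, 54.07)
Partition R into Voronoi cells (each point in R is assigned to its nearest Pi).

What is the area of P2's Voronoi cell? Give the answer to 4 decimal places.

1. box [0,63]×[0,89]: [(0, 0) (63, 0) (63, 89) (0, 89)]
2. ⊥bis P2·P0 via (16.2,57.625): [(0, 76.2056) (0, 0) (63, 0) (63, 3.9478)]  |A|=2524.8318
3. ⊥bis P2·P1 via (9.33,54.415): [(21.2428, 51.8411) (0, 56.4308) (0, 0) (63, 0) (63, 3.9478)]  |A|=2314.7961
4. ⊥bis P2·P3 via (11.04,58.805): [(21.2428, 51.8411) (0, 56.4308) (0, 0) (63, 0) (63, 3.9478)]  |A|=2314.7961
5. ⊥bis P2·P4 via (24.06,44.055): [(25.4086, 47.0633) (21.2428, 51.8411) (0, 56.4308) (0, 0) (4.3107, 0)]  |A|=859.5393
6. ⊥bis P2·P5 via (20.675,44.86): [(23.1225, 49.6852) (21.2428, 51.8411) (0, 56.4308) (0, 4.1002)]  |A|=623.5934
7. ⊥bis P2·P6 via (11.26,29.585): [(13.0395, 29.807) (23.1225, 49.6852) (21.2428, 51.8411) (0, 56.4308) (0, 28.1805)]  |A|=466.5965
8. ⊥bis P2·P7 via (7.465,38.54): [(17.0308, 37.6756) (23.1225, 49.6852) (21.2428, 51.8411) (0, 56.4308) (0, 39.2145)]  |A|=324.5811
9. ⊥bis P2·P8 via (15.525,52.53): [(17.0308, 37.6756) (18.2777, 40.1339) (15.3975, 53.1041) (0, 56.4308) (0, 39.2145)]  |A|=274.293
10. canonical 5-gon: [(17.0308, 37.6756) (18.2777, 40.1339) (15.3975, 53.1041) (0, 56.4308) (0, 39.2145)]
11. shoelace: 274.293

Area of P2's cell: 274.2930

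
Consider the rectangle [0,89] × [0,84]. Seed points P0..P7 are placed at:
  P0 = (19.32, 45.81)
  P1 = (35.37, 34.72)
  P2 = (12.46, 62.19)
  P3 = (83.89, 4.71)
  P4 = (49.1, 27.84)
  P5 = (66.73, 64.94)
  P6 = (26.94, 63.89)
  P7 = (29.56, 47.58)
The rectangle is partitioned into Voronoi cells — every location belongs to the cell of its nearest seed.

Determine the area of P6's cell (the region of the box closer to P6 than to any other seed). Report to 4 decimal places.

Area of P6's cell: 760.2318

1. box [0,89]×[0,84]: [(0, 0) (89, 0) (89, 84) (0, 84)]
2. ⊥bis P6·P0 via (23.13,54.85): [(0, 64.5984) (89, 27.0884) (89, 84) (0, 84)]  |A|=3395.9378
3. ⊥bis P6·P1 via (31.155,49.305): [(0, 64.5984) (34.1992, 50.1848) (89, 66.0219) (89, 84) (0, 84)]  |A|=2329.1438
4. ⊥bis P6·P2 via (19.7,63.04): [(20.533, 55.9445) (34.1992, 50.1848) (89, 66.0219) (89, 84) (17.2392, 84)]  |A|=1888.1293
5. ⊥bis P6·P3 via (55.415,34.3): [(20.533, 55.9445) (34.1992, 50.1848) (88.1126, 65.7655) (89, 66.6195) (89, 84) (17.2392, 84)]  |A|=1887.8642
6. ⊥bis P6·P4 via (38.02,45.865): [(20.533, 55.9445) (34.1992, 50.1848) (54.6729, 56.1016) (89, 77.2025) (89, 84) (17.2392, 84)]  |A|=1696.2314
7. ⊥bis P6·P5 via (46.835,64.415): [(20.533, 55.9445) (34.1992, 50.1848) (47.112, 53.9165) (46.3182, 84) (17.2392, 84)]  |A|=869.5884
8. ⊥bis P6·P7 via (28.25,55.735): [(20.533, 55.9445) (23.0226, 54.8953) (46.9846, 58.7445) (46.3182, 84) (17.2392, 84)]  |A|=760.2318
9. canonical 5-gon: [(20.533, 55.9445) (23.0226, 54.8953) (46.9846, 58.7445) (46.3182, 84) (17.2392, 84)]
10. shoelace: 760.2318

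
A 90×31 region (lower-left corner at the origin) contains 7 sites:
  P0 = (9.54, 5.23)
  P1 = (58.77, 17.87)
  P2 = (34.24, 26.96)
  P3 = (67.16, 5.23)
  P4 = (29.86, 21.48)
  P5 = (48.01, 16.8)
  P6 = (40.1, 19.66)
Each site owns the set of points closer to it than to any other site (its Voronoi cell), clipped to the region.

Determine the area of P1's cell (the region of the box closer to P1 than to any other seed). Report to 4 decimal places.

1. box [0,90]×[0,31]: [(0, 0) (90, 0) (90, 31) (0, 31)]
2. ⊥bis P1·P0 via (34.155,11.55): [(37.1205, 0) (90, 0) (90, 31) (29.1611, 31)]  |A|=1762.6345
3. ⊥bis P1·P2 via (46.505,22.415): [(38.1987, 0) (90, 0) (90, 31) (49.6863, 31)]  |A|=1427.7815
4. ⊥bis P1·P3 via (62.965,11.55): [(38.1987, 0) (45.5643, 0) (90, 29.4949) (90, 31) (49.6863, 31)]  |A|=772.4678
5. ⊥bis P1·P4 via (44.315,19.675): [(43.718, 14.8941) (41.8582, 0) (45.5643, 0) (90, 29.4949) (90, 31) (49.6863, 31)]  |A|=745.2159
6. ⊥bis P1·P5 via (53.39,17.335): [(54.5225, 5.9462) (90, 29.4949) (90, 31) (52.0311, 31)]  |A|=502.3312
7. ⊥bis P1·P6 via (49.435,18.765): [(54.5225, 5.9462) (90, 29.4949) (90, 31) (52.0311, 31)]  |A|=502.3312
8. canonical 4-gon: [(54.5225, 5.9462) (90, 29.4949) (90, 31) (52.0311, 31)]
9. shoelace: 502.3312

Area of P1's cell: 502.3312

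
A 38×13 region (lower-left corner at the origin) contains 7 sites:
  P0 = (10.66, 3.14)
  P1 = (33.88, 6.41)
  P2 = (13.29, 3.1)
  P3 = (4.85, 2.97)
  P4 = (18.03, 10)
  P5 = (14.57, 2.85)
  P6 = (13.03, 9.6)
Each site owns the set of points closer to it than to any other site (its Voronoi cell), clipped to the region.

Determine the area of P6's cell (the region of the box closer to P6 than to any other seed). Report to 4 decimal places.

Area of P6's cell: 59.5493

1. box [0,38]×[0,13]: [(0, 0) (38, 0) (38, 13) (0, 13)]
2. ⊥bis P6·P0 via (11.845,6.37): [(0, 10.7156) (29.208, 0) (38, 0) (38, 13) (0, 13)]  |A|=337.5095
3. ⊥bis P6·P1 via (23.455,8.005): [(0, 10.7156) (22.6011, 2.4239) (24.2192, 13) (0, 13)]  |A|=153.8876
4. ⊥bis P6·P2 via (13.16,6.35): [(0, 10.7156) (12.0234, 6.3045) (23.2636, 6.7541) (24.2192, 13) (0, 13)]  |A|=129.7
5. ⊥bis P6·P3 via (8.94,6.285): [(7.6126, 7.9228) (12.0234, 6.3045) (23.2636, 6.7541) (24.2192, 13) (3.4974, 13)]  |A|=112.1264
6. ⊥bis P6·P4 via (15.53,9.8): [(7.6126, 7.9228) (12.0234, 6.3045) (15.7976, 6.4555) (15.274, 13) (3.4974, 13)]  |A|=59.6821
7. ⊥bis P6·P5 via (13.8,6.225): [(7.6126, 7.9228) (12.0234, 6.3045) (14.6004, 6.4076) (15.7799, 6.6767) (15.274, 13) (3.4974, 13)]  |A|=59.5493
8. canonical 6-gon: [(7.6126, 7.9228) (12.0234, 6.3045) (14.6004, 6.4076) (15.7799, 6.6767) (15.274, 13) (3.4974, 13)]
9. shoelace: 59.5493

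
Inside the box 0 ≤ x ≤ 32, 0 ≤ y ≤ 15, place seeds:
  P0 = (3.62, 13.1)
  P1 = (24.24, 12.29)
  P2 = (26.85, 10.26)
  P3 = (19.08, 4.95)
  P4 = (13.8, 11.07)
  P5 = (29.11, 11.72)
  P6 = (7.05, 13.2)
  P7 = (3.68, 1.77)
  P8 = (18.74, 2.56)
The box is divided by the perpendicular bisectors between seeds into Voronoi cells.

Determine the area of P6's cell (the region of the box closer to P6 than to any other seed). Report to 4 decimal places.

1. box [0,32]×[0,15]: [(0, 0) (32, 0) (32, 15) (0, 15)]
2. ⊥bis P6·P0 via (5.335,13.15): [(5.7184, 0) (32, 0) (32, 15) (5.2811, 15)]  |A|=397.5042
3. ⊥bis P6·P1 via (15.645,12.745): [(5.7184, 0) (14.9703, 0) (15.7644, 15) (5.2811, 15)]  |A|=148.0143
4. ⊥bis P6·P2 via (16.95,11.73): [(5.7184, 0) (14.9703, 0) (15.7644, 15) (5.2811, 15)]  |A|=148.0143
5. ⊥bis P6·P3 via (13.065,9.075): [(5.7184, 0) (6.8415, 0) (15.6503, 12.8448) (15.7644, 15) (5.2811, 15)]  |A|=95.8077
6. ⊥bis P6·P4 via (10.425,12.135): [(5.7184, 0) (6.5957, 0) (11.3291, 15) (5.2811, 15)]  |A|=51.9402
7. ⊥bis P6·P5 via (18.08,12.46): [(5.7184, 0) (6.5957, 0) (11.3291, 15) (5.2811, 15)]  |A|=51.9402
8. ⊥bis P6·P7 via (5.365,7.485): [(5.5013, 7.4448) (8.6519, 6.5159) (11.3291, 15) (5.2811, 15)]  |A|=37.455
9. ⊥bis P6·P8 via (12.895,7.88): [(5.5013, 7.4448) (8.6519, 6.5159) (11.3291, 15) (5.2811, 15)]  |A|=37.455
10. canonical 4-gon: [(5.5013, 7.4448) (8.6519, 6.5159) (11.3291, 15) (5.2811, 15)]
11. shoelace: 37.455

Area of P6's cell: 37.4550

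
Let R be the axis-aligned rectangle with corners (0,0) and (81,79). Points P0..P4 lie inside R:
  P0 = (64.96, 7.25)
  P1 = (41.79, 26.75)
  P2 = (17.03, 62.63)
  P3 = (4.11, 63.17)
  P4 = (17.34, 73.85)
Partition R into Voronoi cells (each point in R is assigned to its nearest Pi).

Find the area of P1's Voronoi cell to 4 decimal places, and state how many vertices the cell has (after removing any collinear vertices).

1. box [0,81]×[0,79]: [(0, 0) (81, 0) (81, 79) (0, 79)]
2. ⊥bis P1·P0 via (53.375,17): [(0, 0) (39.0677, 0) (81, 49.8242) (81, 79) (0, 79)]  |A|=5354.3792
3. ⊥bis P1·P2 via (29.41,44.69): [(0, 24.3948) (0, 0) (39.0677, 0) (81, 49.8242) (81, 79) (79.129, 79)]  |A|=3193.9516
4. ⊥bis P1·P3 via (22.95,44.96): [(9.2268, 30.762) (0, 21.216) (0, 0) (39.0677, 0) (81, 49.8242) (81, 79) (79.129, 79)]  |A|=3179.2866
5. ⊥bis P1·P4 via (29.565,50.3): [(61.7522, 67.0086) (9.2268, 30.762) (0, 21.216) (0, 0) (39.0677, 0) (81, 49.8242) (81, 77.0003)]  |A|=3148.8242
6. canonical 7-gon: [(61.7522, 67.0086) (9.2268, 30.762) (0, 21.216) (0, 0) (39.0677, 0) (81, 49.8242) (81, 77.0003)]
7. shoelace: 3148.8242

Area of P1's cell: 3148.8242 (7 vertices)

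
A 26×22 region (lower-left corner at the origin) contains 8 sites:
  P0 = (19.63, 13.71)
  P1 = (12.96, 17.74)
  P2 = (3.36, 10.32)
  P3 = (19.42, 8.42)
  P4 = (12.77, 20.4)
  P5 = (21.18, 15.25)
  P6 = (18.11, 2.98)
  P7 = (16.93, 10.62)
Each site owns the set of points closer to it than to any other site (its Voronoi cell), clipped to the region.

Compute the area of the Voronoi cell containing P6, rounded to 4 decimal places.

Area of P6's cell: 94.7787

1. box [0,26]×[0,22]: [(0, 0) (26, 0) (26, 22) (0, 22)]
2. ⊥bis P6·P0 via (18.87,8.345): [(0, 11.0181) (0, 0) (26, 0) (26, 7.335)]  |A|=238.59
3. ⊥bis P6·P1 via (15.535,10.36): [(12.3906, 9.2629) (0, 4.9396) (0, 0) (26, 0) (26, 7.335)]  |A|=200.9318
4. ⊥bis P6·P2 via (10.735,6.65): [(12.3906, 9.2629) (11.9606, 9.1128) (7.4258, 0) (26, 0) (26, 7.335)]  |A|=137.5567
5. ⊥bis P6·P3 via (18.765,5.7): [(11.1721, 7.5284) (7.4258, 0) (26, 0) (26, 3.9577)]  |A|=99.2598
6. ⊥bis P6·P4 via (15.44,11.69): [(11.1721, 7.5284) (7.4258, 0) (26, 0) (26, 3.9577)]  |A|=99.2598
7. ⊥bis P6·P5 via (19.645,9.115): [(11.1721, 7.5284) (7.4258, 0) (26, 0) (26, 3.9577)]  |A|=99.2598
8. ⊥bis P6·P7 via (17.52,6.8): [(15.4955, 6.4873) (10.251, 5.6773) (7.4258, 0) (26, 0) (26, 3.9577)]  |A|=94.7787
9. canonical 5-gon: [(15.4955, 6.4873) (10.251, 5.6773) (7.4258, 0) (26, 0) (26, 3.9577)]
10. shoelace: 94.7787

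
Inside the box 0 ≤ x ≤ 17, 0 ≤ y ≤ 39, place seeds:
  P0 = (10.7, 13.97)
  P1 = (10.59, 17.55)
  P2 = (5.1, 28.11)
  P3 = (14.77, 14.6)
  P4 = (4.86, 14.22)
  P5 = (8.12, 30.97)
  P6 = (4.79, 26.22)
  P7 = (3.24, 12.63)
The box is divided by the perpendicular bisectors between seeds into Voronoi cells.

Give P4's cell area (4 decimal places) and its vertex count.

1. box [0,17]×[0,39]: [(0, 0) (17, 0) (17, 39) (0, 39)]
2. ⊥bis P4·P0 via (7.78,14.095): [(0, 0) (7.1766, 0) (8.8461, 39) (0, 39)]  |A|=312.4438
3. ⊥bis P4·P1 via (7.725,15.885): [(0, 29.1776) (0, 0) (7.1766, 0) (7.8476, 15.674)]  |A|=170.7302
4. ⊥bis P4·P2 via (4.98,21.165): [(4.6532, 21.1706) (0, 21.251) (0, 0) (7.1766, 0) (7.8476, 15.674)]  |A|=152.2882
5. ⊥bis P4·P3 via (9.815,14.41): [(4.6532, 21.1706) (0, 21.251) (0, 0) (7.1766, 0) (7.8476, 15.674)]  |A|=152.2882
6. ⊥bis P4·P5 via (6.49,22.595): [(4.6532, 21.1706) (0, 21.251) (0, 0) (7.1766, 0) (7.8476, 15.674)]  |A|=152.2882
7. ⊥bis P4·P6 via (4.825,20.22): [(5.2044, 20.2222) (0, 20.1919) (0, 0) (7.1766, 0) (7.8476, 15.674)]  |A|=147.3475
8. ⊥bis P4·P7 via (4.05,13.425): [(5.2044, 20.2222) (0, 20.1919) (0, 17.5514) (7.5966, 9.8115) (7.8476, 15.674)]  |A|=45.4752
9. canonical 5-gon: [(5.2044, 20.2222) (0, 20.1919) (0, 17.5514) (7.5966, 9.8115) (7.8476, 15.674)]
10. shoelace: 45.4752

Area of P4's cell: 45.4752 (5 vertices)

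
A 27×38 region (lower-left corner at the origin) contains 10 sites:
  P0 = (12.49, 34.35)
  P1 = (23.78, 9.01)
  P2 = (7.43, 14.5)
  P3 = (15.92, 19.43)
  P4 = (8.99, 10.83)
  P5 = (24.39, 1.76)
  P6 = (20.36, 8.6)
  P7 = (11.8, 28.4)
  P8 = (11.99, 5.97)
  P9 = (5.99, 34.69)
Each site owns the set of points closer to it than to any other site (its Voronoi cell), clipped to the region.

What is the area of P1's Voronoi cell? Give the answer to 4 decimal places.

Area of P1's cell: 62.7907

1. box [0,27]×[0,38]: [(0, 0) (27, 0) (27, 38) (0, 38)]
2. ⊥bis P1·P0 via (18.135,21.68): [(0, 13.6001) (0, 0) (27, 0) (27, 25.6297)]  |A|=529.6028
3. ⊥bis P1·P2 via (15.605,11.755): [(19.0788, 22.1005) (11.6579, 0) (27, 0) (27, 25.6297)]  |A|=271.0429
4. ⊥bis P1·P3 via (19.85,14.22): [(15.2736, 10.7679) (11.6579, 0) (27, 0) (27, 19.6134)]  |A|=197.5987
5. ⊥bis P1·P4 via (16.385,9.92): [(16.6137, 11.7788) (15.1643, 0) (27, 0) (27, 19.6134)]  |A|=171.5603
6. ⊥bis P1·P5 via (24.085,5.385): [(16.6137, 11.7788) (15.7405, 4.6829) (27, 5.6303) (27, 19.6134)]  |A|=112.1506
7. ⊥bis P1·P6 via (22.07,8.805): [(21.2906, 15.3066) (22.496, 5.2513) (27, 5.6303) (27, 19.6134)]  |A|=62.7907
8. ⊥bis P1·P7 via (17.79,18.705): [(21.2906, 15.3066) (22.496, 5.2513) (27, 5.6303) (27, 19.6134)]  |A|=62.7907
9. ⊥bis P1·P8 via (17.885,7.49): [(21.2906, 15.3066) (22.496, 5.2513) (27, 5.6303) (27, 19.6134)]  |A|=62.7907
10. ⊥bis P1·P9 via (14.885,21.85): [(21.2906, 15.3066) (22.496, 5.2513) (27, 5.6303) (27, 19.6134)]  |A|=62.7907
11. canonical 4-gon: [(21.2906, 15.3066) (22.496, 5.2513) (27, 5.6303) (27, 19.6134)]
12. shoelace: 62.7907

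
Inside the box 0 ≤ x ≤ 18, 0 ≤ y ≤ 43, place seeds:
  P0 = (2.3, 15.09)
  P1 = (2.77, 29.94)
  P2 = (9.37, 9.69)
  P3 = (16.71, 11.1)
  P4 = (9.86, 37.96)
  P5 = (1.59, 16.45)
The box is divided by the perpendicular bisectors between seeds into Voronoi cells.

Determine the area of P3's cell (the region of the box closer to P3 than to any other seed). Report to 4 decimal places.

Area of P3's cell: 123.8016

1. box [0,18]×[0,43]: [(0, 0) (18, 0) (18, 43) (0, 43)]
2. ⊥bis P3·P0 via (9.505,13.095): [(5.8791, 0) (18, 0) (18, 43) (17.7854, 43)]  |A|=265.2124
3. ⊥bis P3·P1 via (9.74,20.52): [(12.0301, 22.2145) (5.8791, 0) (18, 0) (18, 26.6317)]  |A|=214.1239
4. ⊥bis P3·P2 via (13.04,10.395): [(12.0301, 22.2145) (11.2858, 19.5266) (15.0369, 0) (18, 0) (18, 26.6317)]  |A|=124.7142
5. ⊥bis P3·P4 via (13.285,24.53): [(16.1455, 25.2595) (12.0301, 22.2145) (11.2858, 19.5266) (15.0369, 0) (18, 0) (18, 25.7324)]  |A|=123.8803
6. ⊥bis P3·P5 via (9.15,13.775): [(16.1455, 25.2595) (12.1738, 22.3208) (11.6483, 20.8357) (11.2858, 19.5266) (15.0369, 0) (18, 0) (18, 25.7324)]  |A|=123.8016
7. canonical 7-gon: [(16.1455, 25.2595) (12.1738, 22.3208) (11.6483, 20.8357) (11.2858, 19.5266) (15.0369, 0) (18, 0) (18, 25.7324)]
8. shoelace: 123.8016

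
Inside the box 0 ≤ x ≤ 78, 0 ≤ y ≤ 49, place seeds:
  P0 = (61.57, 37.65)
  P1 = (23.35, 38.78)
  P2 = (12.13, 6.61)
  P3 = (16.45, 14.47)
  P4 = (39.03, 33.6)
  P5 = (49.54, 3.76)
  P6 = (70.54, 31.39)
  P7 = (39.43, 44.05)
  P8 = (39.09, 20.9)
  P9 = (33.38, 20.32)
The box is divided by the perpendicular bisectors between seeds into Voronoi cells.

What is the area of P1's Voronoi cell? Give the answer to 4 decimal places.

Area of P1's cell: 613.8392

1. box [0,78]×[0,49]: [(0, 0) (78, 0) (78, 49) (0, 49)]
2. ⊥bis P1·P0 via (42.46,38.215): [(0, 0) (41.3301, 0) (42.7789, 49) (0, 49)]  |A|=2060.6708
3. ⊥bis P1·P2 via (17.74,22.695): [(0, 28.8822) (41.7535, 14.3198) (42.7789, 49) (0, 49)]  |A|=1161.7849
4. ⊥bis P1·P3 via (19.9,26.625): [(0, 32.2733) (41.9324, 20.3714) (42.7789, 49) (0, 49)]  |A|=963.0444
5. ⊥bis P1·P4 via (31.19,36.19): [(0, 32.2733) (27.3332, 24.5152) (35.4219, 49) (0, 49)]  |A|=662.2452
6. ⊥bis P1·P5 via (36.445,21.27): [(0, 32.2733) (27.3332, 24.5152) (35.4219, 49) (0, 49)]  |A|=662.2452
7. ⊥bis P1·P6 via (46.945,35.085): [(0, 32.2733) (27.3332, 24.5152) (35.4219, 49) (0, 49)]  |A|=662.2452
8. ⊥bis P1·P7 via (31.39,41.415): [(0, 32.2733) (27.3332, 24.5152) (32.15, 39.096) (28.9041, 49) (0, 49)]  |A|=629.9693
9. ⊥bis P1·P8 via (31.22,29.84): [(0, 32.2733) (25.6984, 24.9792) (28.2197, 27.1988) (32.15, 39.096) (28.9041, 49) (0, 49)]  |A|=627.5701
10. ⊥bis P1·P9 via (28.365,29.55): [(0, 32.2733) (21.9242, 26.0505) (29.1346, 29.9681) (32.15, 39.096) (28.9041, 49) (0, 49)]  |A|=613.8392
11. canonical 6-gon: [(0, 32.2733) (21.9242, 26.0505) (29.1346, 29.9681) (32.15, 39.096) (28.9041, 49) (0, 49)]
12. shoelace: 613.8392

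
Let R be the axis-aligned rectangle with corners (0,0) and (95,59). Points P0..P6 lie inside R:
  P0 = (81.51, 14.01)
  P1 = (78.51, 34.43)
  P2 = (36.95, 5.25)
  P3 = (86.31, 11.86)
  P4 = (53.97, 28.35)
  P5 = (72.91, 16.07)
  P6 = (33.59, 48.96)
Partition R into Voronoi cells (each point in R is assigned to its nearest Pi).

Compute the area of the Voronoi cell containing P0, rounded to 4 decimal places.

Area of P0's cell: 176.6002

1. box [0,95]×[0,59]: [(0, 0) (95, 0) (95, 59) (0, 59)]
2. ⊥bis P0·P1 via (80.01,24.22): [(0, 12.4653) (0, 0) (95, 0) (95, 26.4223)]  |A|=1847.161
3. ⊥bis P0·P2 via (59.23,9.63): [(57.0256, 20.8433) (61.1232, 0) (95, 0) (95, 26.4223)]  |A|=854.7364
4. ⊥bis P0·P3 via (83.91,12.935): [(89.5955, 25.6283) (57.0256, 20.8433) (61.1232, 0) (78.1162, 0)]  |A|=566.986
5. ⊥bis P0·P4 via (67.74,21.18): [(89.5955, 25.6283) (68.4377, 22.5199) (59.9141, 6.1503) (61.1232, 0) (78.1162, 0)]  |A|=480.7261
6. ⊥bis P0·P5 via (77.21,15.04): [(89.5955, 25.6283) (79.387, 24.1285) (73.6074, 0) (78.1162, 0)]  |A|=176.6002
7. ⊥bis P0·P6 via (57.55,31.485): [(89.5955, 25.6283) (79.387, 24.1285) (73.6074, 0) (78.1162, 0)]  |A|=176.6002
8. canonical 4-gon: [(89.5955, 25.6283) (79.387, 24.1285) (73.6074, 0) (78.1162, 0)]
9. shoelace: 176.6002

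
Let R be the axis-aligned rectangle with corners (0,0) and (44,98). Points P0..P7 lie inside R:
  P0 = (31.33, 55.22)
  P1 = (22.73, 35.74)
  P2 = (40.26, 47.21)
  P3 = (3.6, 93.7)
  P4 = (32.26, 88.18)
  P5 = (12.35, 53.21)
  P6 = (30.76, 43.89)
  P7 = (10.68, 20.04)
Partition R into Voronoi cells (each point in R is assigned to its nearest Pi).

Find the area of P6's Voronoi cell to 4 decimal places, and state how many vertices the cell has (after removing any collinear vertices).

1. box [0,44]×[0,98]: [(0, 0) (44, 0) (44, 98) (0, 98)]
2. ⊥bis P6·P0 via (31.045,49.555): [(0, 51.1168) (0, 0) (44, 0) (44, 48.9032)]  |A|=2200.4419
3. ⊥bis P6·P1 via (26.745,39.815): [(16.0961, 50.3071) (44, 22.8141) (44, 48.9032)]  |A|=363.9944
4. ⊥bis P6·P2 via (35.51,45.55): [(34.1652, 49.398) (16.0961, 50.3071) (43.1697, 23.6321)]  |A|=228.6903
5. ⊥bis P6·P3 via (17.18,68.795): [(34.1652, 49.398) (16.0961, 50.3071) (43.1697, 23.6321)]  |A|=228.6903
6. ⊥bis P6·P4 via (31.51,66.035): [(34.1652, 49.398) (16.0961, 50.3071) (43.1697, 23.6321)]  |A|=228.6903
7. ⊥bis P6·P5 via (21.555,48.55): [(34.1652, 49.398) (22.2868, 49.9956) (20.3318, 46.1338) (43.1697, 23.6321)]  |A|=216.4322
8. ⊥bis P6·P7 via (20.72,31.965): [(34.1652, 49.398) (22.2868, 49.9956) (20.3318, 46.1338) (43.1697, 23.6321)]  |A|=216.4322
9. canonical 4-gon: [(34.1652, 49.398) (22.2868, 49.9956) (20.3318, 46.1338) (43.1697, 23.6321)]
10. shoelace: 216.4322

Area of P6's cell: 216.4322 (4 vertices)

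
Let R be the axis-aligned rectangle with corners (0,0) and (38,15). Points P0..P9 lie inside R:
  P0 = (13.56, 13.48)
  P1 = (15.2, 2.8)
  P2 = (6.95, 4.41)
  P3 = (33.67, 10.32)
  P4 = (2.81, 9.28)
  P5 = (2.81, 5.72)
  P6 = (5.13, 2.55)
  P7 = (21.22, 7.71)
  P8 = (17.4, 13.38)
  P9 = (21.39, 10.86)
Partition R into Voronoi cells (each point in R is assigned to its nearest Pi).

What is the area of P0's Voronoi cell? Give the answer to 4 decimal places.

Area of P0's cell: 48.8718

1. box [0,38]×[0,15]: [(0, 0) (38, 0) (38, 15) (0, 15)]
2. ⊥bis P0·P1 via (14.38,8.14): [(0, 5.9318) (38, 11.767) (38, 15) (0, 15)]  |A|=233.7213
3. ⊥bis P0·P2 via (10.255,8.945): [(11.8853, 7.7569) (38, 11.767) (38, 15) (1.9466, 15)]  |A|=172.7831
4. ⊥bis P0·P3 via (23.615,11.9): [(11.8853, 7.7569) (23.2379, 9.5002) (24.1021, 15) (1.9466, 15)]  |A|=110.7027
5. ⊥bis P0·P4 via (8.185,11.38): [(8.691, 10.0848) (11.8853, 7.7569) (23.2379, 9.5002) (24.1021, 15) (6.7707, 15)]  |A|=98.8469
6. ⊥bis P0·P5 via (8.185,9.6): [(8.691, 10.0848) (11.8853, 7.7569) (23.2379, 9.5002) (24.1021, 15) (6.7707, 15)]  |A|=98.8469
7. ⊥bis P0·P6 via (9.345,8.015): [(8.691, 10.0848) (11.8853, 7.7569) (23.2379, 9.5002) (24.1021, 15) (6.7707, 15)]  |A|=98.8469
8. ⊥bis P0·P7 via (17.39,10.595): [(8.691, 10.0848) (11.8853, 7.7569) (15.6926, 8.3416) (20.7081, 15) (6.7707, 15)]  |A|=67.2993
9. ⊥bis P0·P8 via (15.48,13.43): [(8.691, 10.0848) (11.8853, 7.7569) (15.3461, 8.2884) (15.5209, 15) (6.7707, 15)]  |A|=48.8718
10. ⊥bis P0·P9 via (17.475,12.17): [(8.691, 10.0848) (11.8853, 7.7569) (15.3461, 8.2884) (15.5209, 15) (6.7707, 15)]  |A|=48.8718
11. canonical 5-gon: [(8.691, 10.0848) (11.8853, 7.7569) (15.3461, 8.2884) (15.5209, 15) (6.7707, 15)]
12. shoelace: 48.8718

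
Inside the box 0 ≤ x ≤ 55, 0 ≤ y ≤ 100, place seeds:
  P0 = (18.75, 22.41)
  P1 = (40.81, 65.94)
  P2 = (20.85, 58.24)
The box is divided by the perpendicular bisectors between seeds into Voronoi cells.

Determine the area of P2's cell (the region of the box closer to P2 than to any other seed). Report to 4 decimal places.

1. box [0,55]×[0,100]: [(0, 0) (55, 0) (55, 100) (0, 100)]
2. ⊥bis P2·P0 via (19.8,40.325): [(0, 41.4855) (55, 38.2619) (55, 100) (0, 100)]  |A|=3306.9464
3. ⊥bis P2·P1 via (30.83,62.09): [(0, 41.4855) (39.6757, 39.1601) (16.2054, 100) (0, 100)]  |A|=1653.7702
4. canonical 4-gon: [(0, 41.4855) (39.6757, 39.1601) (16.2054, 100) (0, 100)]
5. shoelace: 1653.7702

Area of P2's cell: 1653.7702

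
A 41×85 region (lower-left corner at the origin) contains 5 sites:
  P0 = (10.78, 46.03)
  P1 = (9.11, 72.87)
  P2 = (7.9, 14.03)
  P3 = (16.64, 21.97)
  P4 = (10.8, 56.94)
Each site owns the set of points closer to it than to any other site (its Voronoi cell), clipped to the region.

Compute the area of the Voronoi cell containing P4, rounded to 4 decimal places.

1. box [0,41]×[0,85]: [(0, 0) (41, 0) (41, 85) (0, 85)]
2. ⊥bis P4·P0 via (10.79,51.485): [(0, 51.5048) (41, 51.4296) (41, 85) (0, 85)]  |A|=1374.8448
3. ⊥bis P4·P1 via (9.955,64.905): [(0, 63.8489) (0, 51.5048) (41, 51.4296) (41, 68.1985)]  |A|=596.8169
4. ⊥bis P4·P2 via (9.35,35.485): [(0, 63.8489) (0, 51.5048) (41, 51.4296) (41, 68.1985)]  |A|=596.8169
5. ⊥bis P4·P3 via (13.72,39.455): [(0, 63.8489) (0, 51.5048) (41, 51.4296) (41, 68.1985)]  |A|=596.8169
6. canonical 4-gon: [(0, 63.8489) (0, 51.5048) (41, 51.4296) (41, 68.1985)]
7. shoelace: 596.8169

Area of P4's cell: 596.8169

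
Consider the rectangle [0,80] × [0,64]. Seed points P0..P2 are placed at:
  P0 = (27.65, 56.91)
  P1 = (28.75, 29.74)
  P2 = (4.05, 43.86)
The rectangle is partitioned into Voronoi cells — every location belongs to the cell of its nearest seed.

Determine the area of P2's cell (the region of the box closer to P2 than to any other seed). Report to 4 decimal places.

1. box [0,80]×[0,64]: [(0, 0) (80, 0) (80, 64) (0, 64)]
2. ⊥bis P2·P0 via (15.85,50.385): [(0, 0) (43.7112, 0) (8.3214, 64) (0, 64)]  |A|=1665.042
3. ⊥bis P2·P1 via (16.4,36.8): [(0, 8.1116) (19.9389, 42.9905) (8.3214, 64) (0, 64)]  |A|=644.5897
4. canonical 4-gon: [(0, 8.1116) (19.9389, 42.9905) (8.3214, 64) (0, 64)]
5. shoelace: 644.5897

Area of P2's cell: 644.5897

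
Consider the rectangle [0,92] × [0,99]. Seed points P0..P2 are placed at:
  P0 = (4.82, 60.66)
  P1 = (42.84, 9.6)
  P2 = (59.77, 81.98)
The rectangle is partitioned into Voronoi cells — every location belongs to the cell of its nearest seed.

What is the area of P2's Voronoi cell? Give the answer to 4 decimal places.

Area of P2's cell: 3382.1165

1. box [0,92]×[0,99]: [(0, 0) (92, 0) (92, 99) (0, 99)]
2. ⊥bis P2·P0 via (32.295,71.32): [(59.9664, 0) (92, 0) (92, 99) (21.5555, 99)]  |A|=5072.6687
3. ⊥bis P2·P1 via (51.305,45.79): [(41.2916, 48.1322) (92, 36.2713) (92, 99) (21.5555, 99)]  |A|=3382.1165
4. canonical 4-gon: [(41.2916, 48.1322) (92, 36.2713) (92, 99) (21.5555, 99)]
5. shoelace: 3382.1165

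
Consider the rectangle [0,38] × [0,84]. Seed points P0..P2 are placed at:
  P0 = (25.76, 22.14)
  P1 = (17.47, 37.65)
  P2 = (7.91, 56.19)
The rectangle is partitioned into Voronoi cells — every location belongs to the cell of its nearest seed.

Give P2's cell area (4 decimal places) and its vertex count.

1. box [0,38]×[0,84]: [(0, 0) (38, 0) (38, 84) (0, 84)]
2. ⊥bis P2·P0 via (16.835,39.165): [(0, 30.3396) (38, 50.2603) (38, 84) (0, 84)]  |A|=1660.6017
3. ⊥bis P2·P1 via (12.69,46.92): [(0, 40.3765) (38, 59.9709) (38, 84) (0, 84)]  |A|=1285.3994
4. canonical 4-gon: [(0, 40.3765) (38, 59.9709) (38, 84) (0, 84)]
5. shoelace: 1285.3994

Area of P2's cell: 1285.3994 (4 vertices)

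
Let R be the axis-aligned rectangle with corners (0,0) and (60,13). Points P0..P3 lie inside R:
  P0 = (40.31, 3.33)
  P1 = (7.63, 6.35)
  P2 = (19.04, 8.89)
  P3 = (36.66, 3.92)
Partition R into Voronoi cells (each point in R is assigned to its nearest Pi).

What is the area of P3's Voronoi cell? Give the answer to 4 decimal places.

Area of P3's cell: 143.9481

1. box [0,60]×[0,13]: [(0, 0) (60, 0) (60, 13) (0, 13)]
2. ⊥bis P3·P0 via (38.485,3.625): [(0, 0) (37.899, 0) (40.0004, 13) (0, 13)]  |A|=506.3464
3. ⊥bis P3·P1 via (22.145,5.135): [(21.7152, 0) (37.899, 0) (40.0004, 13) (22.8034, 13)]  |A|=216.9761
4. ⊥bis P3·P2 via (27.85,6.405): [(26.0434, 0) (37.899, 0) (40.0004, 13) (29.7102, 13)]  |A|=143.9481
5. canonical 4-gon: [(26.0434, 0) (37.899, 0) (40.0004, 13) (29.7102, 13)]
6. shoelace: 143.9481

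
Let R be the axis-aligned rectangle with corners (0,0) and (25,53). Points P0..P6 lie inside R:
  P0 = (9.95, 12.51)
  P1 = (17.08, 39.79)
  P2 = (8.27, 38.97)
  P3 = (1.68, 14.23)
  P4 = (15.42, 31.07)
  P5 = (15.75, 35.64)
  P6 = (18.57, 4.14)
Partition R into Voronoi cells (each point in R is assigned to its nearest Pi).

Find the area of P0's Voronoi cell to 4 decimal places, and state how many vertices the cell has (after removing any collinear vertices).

Area of P0's cell: 228.6592 (4 vertices)

1. box [0,25]×[0,53]: [(0, 0) (25, 0) (25, 53) (0, 53)]
2. ⊥bis P0·P1 via (13.515,26.15): [(0, 29.6823) (0, 0) (25, 0) (25, 23.1482)]  |A|=660.3821
3. ⊥bis P0·P2 via (9.11,25.74): [(13.9162, 26.0452) (0, 25.1616) (0, 0) (25, 0) (25, 23.1482)]  |A|=628.9264
4. ⊥bis P0·P3 via (5.815,13.37): [(13.9162, 26.0452) (8.3781, 25.6935) (3.0343, 0) (25, 0) (25, 23.1482)]  |A|=484.5429
5. ⊥bis P0·P4 via (12.685,21.79): [(7.8618, 23.2115) (3.0343, 0) (25, 0) (25, 18.1605)]  |A|=410.5473
6. ⊥bis P0·P5 via (12.85,24.075): [(7.8618, 23.2115) (3.0343, 0) (25, 0) (25, 18.1605)]  |A|=410.5473
7. ⊥bis P0·P6 via (14.26,8.325): [(24.075, 18.4331) (7.8618, 23.2115) (3.0343, 0) (6.1764, 0)]  |A|=228.6592
8. canonical 4-gon: [(24.075, 18.4331) (7.8618, 23.2115) (3.0343, 0) (6.1764, 0)]
9. shoelace: 228.6592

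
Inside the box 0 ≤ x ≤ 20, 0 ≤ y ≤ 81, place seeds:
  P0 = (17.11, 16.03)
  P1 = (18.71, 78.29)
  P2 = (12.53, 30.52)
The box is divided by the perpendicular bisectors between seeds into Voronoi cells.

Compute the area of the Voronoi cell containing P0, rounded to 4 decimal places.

Area of P0's cell: 435.0299

1. box [0,20]×[0,81]: [(0, 0) (20, 0) (20, 81) (0, 81)]
2. ⊥bis P0·P1 via (17.91,47.16): [(0, 47.6203) (0, 0) (20, 0) (20, 47.1063)]  |A|=947.2655
3. ⊥bis P0·P2 via (14.82,23.275): [(0, 18.5907) (0, 0) (20, 0) (20, 24.9123)]  |A|=435.0299
4. canonical 4-gon: [(0, 18.5907) (0, 0) (20, 0) (20, 24.9123)]
5. shoelace: 435.0299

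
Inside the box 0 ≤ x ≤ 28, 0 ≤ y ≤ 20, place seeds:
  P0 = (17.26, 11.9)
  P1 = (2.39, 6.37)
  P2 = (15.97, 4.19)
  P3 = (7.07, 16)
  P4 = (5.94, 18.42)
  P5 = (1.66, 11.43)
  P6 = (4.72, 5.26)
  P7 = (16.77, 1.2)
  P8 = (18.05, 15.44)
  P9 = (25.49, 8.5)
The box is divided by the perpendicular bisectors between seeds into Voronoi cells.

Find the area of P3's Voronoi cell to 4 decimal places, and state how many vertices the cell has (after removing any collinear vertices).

1. box [0,28]×[0,20]: [(0, 0) (28, 0) (28, 20) (0, 20)]
2. ⊥bis P3·P0 via (12.165,13.95): [(0, 0) (6.5521, 0) (14.5992, 20) (0, 20)]  |A|=211.5139
3. ⊥bis P3·P1 via (4.73,11.185): [(0, 13.4837) (10.0184, 8.6149) (14.5992, 20) (0, 20)]  |A|=115.7482
4. ⊥bis P3·P2 via (11.52,10.095): [(0, 13.4837) (9.7373, 8.7516) (10.2196, 9.115) (14.5992, 20) (0, 20)]  |A|=115.6642
5. ⊥bis P3·P4 via (6.505,17.21): [(0, 14.1725) (0, 13.4837) (9.7373, 8.7516) (10.2196, 9.115) (14.5992, 20) (12.48, 20)]  |A|=79.3007
6. ⊥bis P3·P5 via (4.365,13.715): [(2.8531, 15.5048) (7.7364, 9.724) (9.7373, 8.7516) (10.2196, 9.115) (14.5992, 20) (12.48, 20)]  |A|=65.1367
7. ⊥bis P3·P6 via (5.895,10.63): [(2.8531, 15.5048) (7.215, 10.3412) (10.4299, 9.6377) (14.5992, 20) (12.48, 20)]  |A|=63.0167
8. ⊥bis P3·P7 via (11.92,8.6): [(2.8531, 15.5048) (7.215, 10.3412) (10.4299, 9.6377) (14.5992, 20) (12.48, 20)]  |A|=63.0167
9. ⊥bis P3·P8 via (12.56,15.72): [(2.8531, 15.5048) (7.215, 10.3412) (10.4299, 9.6377) (12.514, 14.8173) (12.7783, 20) (12.48, 20)]  |A|=58.2979
10. ⊥bis P3·P9 via (16.28,12.25): [(2.8531, 15.5048) (7.215, 10.3412) (10.4299, 9.6377) (12.514, 14.8173) (12.7783, 20) (12.48, 20)]  |A|=58.2979
11. canonical 6-gon: [(2.8531, 15.5048) (7.215, 10.3412) (10.4299, 9.6377) (12.514, 14.8173) (12.7783, 20) (12.48, 20)]
12. shoelace: 58.2979

Area of P3's cell: 58.2979 (6 vertices)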